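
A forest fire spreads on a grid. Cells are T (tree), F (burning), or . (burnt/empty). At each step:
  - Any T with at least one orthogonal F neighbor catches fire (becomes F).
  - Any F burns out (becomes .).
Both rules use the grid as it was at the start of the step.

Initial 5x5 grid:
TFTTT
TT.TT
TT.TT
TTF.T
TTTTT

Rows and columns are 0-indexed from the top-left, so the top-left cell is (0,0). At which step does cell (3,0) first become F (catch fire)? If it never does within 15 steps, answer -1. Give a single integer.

Step 1: cell (3,0)='T' (+5 fires, +2 burnt)
Step 2: cell (3,0)='F' (+6 fires, +5 burnt)
  -> target ignites at step 2
Step 3: cell (3,0)='.' (+5 fires, +6 burnt)
Step 4: cell (3,0)='.' (+3 fires, +5 burnt)
Step 5: cell (3,0)='.' (+1 fires, +3 burnt)
Step 6: cell (3,0)='.' (+0 fires, +1 burnt)
  fire out at step 6

2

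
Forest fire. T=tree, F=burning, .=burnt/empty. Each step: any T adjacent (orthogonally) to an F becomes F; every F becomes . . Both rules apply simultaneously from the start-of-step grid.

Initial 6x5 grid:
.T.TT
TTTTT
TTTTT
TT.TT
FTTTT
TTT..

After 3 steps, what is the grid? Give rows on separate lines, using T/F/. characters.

Step 1: 3 trees catch fire, 1 burn out
  .T.TT
  TTTTT
  TTTTT
  FT.TT
  .FTTT
  FTT..
Step 2: 4 trees catch fire, 3 burn out
  .T.TT
  TTTTT
  FTTTT
  .F.TT
  ..FTT
  .FT..
Step 3: 4 trees catch fire, 4 burn out
  .T.TT
  FTTTT
  .FTTT
  ...TT
  ...FT
  ..F..

.T.TT
FTTTT
.FTTT
...TT
...FT
..F..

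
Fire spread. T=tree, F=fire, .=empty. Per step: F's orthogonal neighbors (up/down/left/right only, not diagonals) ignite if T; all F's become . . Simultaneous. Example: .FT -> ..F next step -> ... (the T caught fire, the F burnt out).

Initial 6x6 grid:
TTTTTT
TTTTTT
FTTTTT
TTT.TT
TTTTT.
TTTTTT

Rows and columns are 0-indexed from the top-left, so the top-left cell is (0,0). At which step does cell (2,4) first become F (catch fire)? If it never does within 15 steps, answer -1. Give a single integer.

Step 1: cell (2,4)='T' (+3 fires, +1 burnt)
Step 2: cell (2,4)='T' (+5 fires, +3 burnt)
Step 3: cell (2,4)='T' (+6 fires, +5 burnt)
Step 4: cell (2,4)='F' (+5 fires, +6 burnt)
  -> target ignites at step 4
Step 5: cell (2,4)='.' (+6 fires, +5 burnt)
Step 6: cell (2,4)='.' (+5 fires, +6 burnt)
Step 7: cell (2,4)='.' (+2 fires, +5 burnt)
Step 8: cell (2,4)='.' (+1 fires, +2 burnt)
Step 9: cell (2,4)='.' (+0 fires, +1 burnt)
  fire out at step 9

4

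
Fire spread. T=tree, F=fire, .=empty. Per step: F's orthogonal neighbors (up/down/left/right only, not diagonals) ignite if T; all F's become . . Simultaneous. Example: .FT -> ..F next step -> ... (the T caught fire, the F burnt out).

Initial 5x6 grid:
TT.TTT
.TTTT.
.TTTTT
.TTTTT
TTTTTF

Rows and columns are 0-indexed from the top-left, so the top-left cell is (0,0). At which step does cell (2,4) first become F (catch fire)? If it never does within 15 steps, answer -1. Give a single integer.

Step 1: cell (2,4)='T' (+2 fires, +1 burnt)
Step 2: cell (2,4)='T' (+3 fires, +2 burnt)
Step 3: cell (2,4)='F' (+3 fires, +3 burnt)
  -> target ignites at step 3
Step 4: cell (2,4)='.' (+4 fires, +3 burnt)
Step 5: cell (2,4)='.' (+5 fires, +4 burnt)
Step 6: cell (2,4)='.' (+4 fires, +5 burnt)
Step 7: cell (2,4)='.' (+1 fires, +4 burnt)
Step 8: cell (2,4)='.' (+1 fires, +1 burnt)
Step 9: cell (2,4)='.' (+1 fires, +1 burnt)
Step 10: cell (2,4)='.' (+0 fires, +1 burnt)
  fire out at step 10

3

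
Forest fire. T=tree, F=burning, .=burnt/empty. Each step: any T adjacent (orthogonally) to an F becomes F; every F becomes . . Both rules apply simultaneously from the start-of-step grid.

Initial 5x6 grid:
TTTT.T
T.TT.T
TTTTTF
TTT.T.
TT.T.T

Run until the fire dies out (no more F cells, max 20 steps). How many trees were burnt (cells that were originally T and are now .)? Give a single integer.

Step 1: +2 fires, +1 burnt (F count now 2)
Step 2: +3 fires, +2 burnt (F count now 3)
Step 3: +2 fires, +3 burnt (F count now 2)
Step 4: +4 fires, +2 burnt (F count now 4)
Step 5: +3 fires, +4 burnt (F count now 3)
Step 6: +4 fires, +3 burnt (F count now 4)
Step 7: +2 fires, +4 burnt (F count now 2)
Step 8: +0 fires, +2 burnt (F count now 0)
Fire out after step 8
Initially T: 22, now '.': 28
Total burnt (originally-T cells now '.'): 20

Answer: 20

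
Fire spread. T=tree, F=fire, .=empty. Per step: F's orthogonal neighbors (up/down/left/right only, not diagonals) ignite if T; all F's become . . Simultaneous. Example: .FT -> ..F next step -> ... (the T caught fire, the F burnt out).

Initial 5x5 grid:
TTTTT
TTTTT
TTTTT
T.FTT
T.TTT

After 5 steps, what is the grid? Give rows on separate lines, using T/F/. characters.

Step 1: 3 trees catch fire, 1 burn out
  TTTTT
  TTTTT
  TTFTT
  T..FT
  T.FTT
Step 2: 5 trees catch fire, 3 burn out
  TTTTT
  TTFTT
  TF.FT
  T...F
  T..FT
Step 3: 6 trees catch fire, 5 burn out
  TTFTT
  TF.FT
  F...F
  T....
  T...F
Step 4: 5 trees catch fire, 6 burn out
  TF.FT
  F...F
  .....
  F....
  T....
Step 5: 3 trees catch fire, 5 burn out
  F...F
  .....
  .....
  .....
  F....

F...F
.....
.....
.....
F....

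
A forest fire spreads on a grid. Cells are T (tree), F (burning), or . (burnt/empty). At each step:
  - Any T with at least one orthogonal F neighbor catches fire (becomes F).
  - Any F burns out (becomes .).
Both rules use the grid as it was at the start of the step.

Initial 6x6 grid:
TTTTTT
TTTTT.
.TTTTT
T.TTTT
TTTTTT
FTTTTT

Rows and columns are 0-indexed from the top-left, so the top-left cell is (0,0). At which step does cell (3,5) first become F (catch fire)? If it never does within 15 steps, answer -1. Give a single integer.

Step 1: cell (3,5)='T' (+2 fires, +1 burnt)
Step 2: cell (3,5)='T' (+3 fires, +2 burnt)
Step 3: cell (3,5)='T' (+2 fires, +3 burnt)
Step 4: cell (3,5)='T' (+3 fires, +2 burnt)
Step 5: cell (3,5)='T' (+4 fires, +3 burnt)
Step 6: cell (3,5)='T' (+5 fires, +4 burnt)
Step 7: cell (3,5)='F' (+5 fires, +5 burnt)
  -> target ignites at step 7
Step 8: cell (3,5)='.' (+5 fires, +5 burnt)
Step 9: cell (3,5)='.' (+2 fires, +5 burnt)
Step 10: cell (3,5)='.' (+1 fires, +2 burnt)
Step 11: cell (3,5)='.' (+0 fires, +1 burnt)
  fire out at step 11

7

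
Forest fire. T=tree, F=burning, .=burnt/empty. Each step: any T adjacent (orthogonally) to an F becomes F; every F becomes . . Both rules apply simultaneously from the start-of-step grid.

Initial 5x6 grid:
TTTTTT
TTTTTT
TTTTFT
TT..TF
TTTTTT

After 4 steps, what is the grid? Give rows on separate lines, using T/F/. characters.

Step 1: 5 trees catch fire, 2 burn out
  TTTTTT
  TTTTFT
  TTTF.F
  TT..F.
  TTTTTF
Step 2: 5 trees catch fire, 5 burn out
  TTTTFT
  TTTF.F
  TTF...
  TT....
  TTTTF.
Step 3: 5 trees catch fire, 5 burn out
  TTTF.F
  TTF...
  TF....
  TT....
  TTTF..
Step 4: 5 trees catch fire, 5 burn out
  TTF...
  TF....
  F.....
  TF....
  TTF...

TTF...
TF....
F.....
TF....
TTF...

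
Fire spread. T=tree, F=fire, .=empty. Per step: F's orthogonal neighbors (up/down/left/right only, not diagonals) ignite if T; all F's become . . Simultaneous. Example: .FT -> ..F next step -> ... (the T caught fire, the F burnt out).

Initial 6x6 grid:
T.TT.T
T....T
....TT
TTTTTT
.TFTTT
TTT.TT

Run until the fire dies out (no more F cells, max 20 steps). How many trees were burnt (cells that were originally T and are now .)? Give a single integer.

Step 1: +4 fires, +1 burnt (F count now 4)
Step 2: +4 fires, +4 burnt (F count now 4)
Step 3: +5 fires, +4 burnt (F count now 5)
Step 4: +3 fires, +5 burnt (F count now 3)
Step 5: +1 fires, +3 burnt (F count now 1)
Step 6: +1 fires, +1 burnt (F count now 1)
Step 7: +1 fires, +1 burnt (F count now 1)
Step 8: +0 fires, +1 burnt (F count now 0)
Fire out after step 8
Initially T: 23, now '.': 32
Total burnt (originally-T cells now '.'): 19

Answer: 19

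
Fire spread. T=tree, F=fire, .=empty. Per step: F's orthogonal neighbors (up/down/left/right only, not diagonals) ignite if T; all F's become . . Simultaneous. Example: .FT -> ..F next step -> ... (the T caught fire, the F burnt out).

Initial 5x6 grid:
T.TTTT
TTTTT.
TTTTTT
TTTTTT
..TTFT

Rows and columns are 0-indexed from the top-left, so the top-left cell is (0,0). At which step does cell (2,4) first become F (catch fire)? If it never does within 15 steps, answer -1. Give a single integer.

Step 1: cell (2,4)='T' (+3 fires, +1 burnt)
Step 2: cell (2,4)='F' (+4 fires, +3 burnt)
  -> target ignites at step 2
Step 3: cell (2,4)='.' (+4 fires, +4 burnt)
Step 4: cell (2,4)='.' (+4 fires, +4 burnt)
Step 5: cell (2,4)='.' (+5 fires, +4 burnt)
Step 6: cell (2,4)='.' (+3 fires, +5 burnt)
Step 7: cell (2,4)='.' (+1 fires, +3 burnt)
Step 8: cell (2,4)='.' (+1 fires, +1 burnt)
Step 9: cell (2,4)='.' (+0 fires, +1 burnt)
  fire out at step 9

2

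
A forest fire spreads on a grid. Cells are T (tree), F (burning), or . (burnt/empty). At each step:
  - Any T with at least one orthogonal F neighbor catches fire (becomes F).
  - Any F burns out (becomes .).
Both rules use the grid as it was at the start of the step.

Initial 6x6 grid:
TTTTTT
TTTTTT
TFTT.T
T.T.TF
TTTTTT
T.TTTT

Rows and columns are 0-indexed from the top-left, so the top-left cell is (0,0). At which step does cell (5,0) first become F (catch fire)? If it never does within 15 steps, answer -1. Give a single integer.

Step 1: cell (5,0)='T' (+6 fires, +2 burnt)
Step 2: cell (5,0)='T' (+9 fires, +6 burnt)
Step 3: cell (5,0)='T' (+9 fires, +9 burnt)
Step 4: cell (5,0)='F' (+6 fires, +9 burnt)
  -> target ignites at step 4
Step 5: cell (5,0)='.' (+0 fires, +6 burnt)
  fire out at step 5

4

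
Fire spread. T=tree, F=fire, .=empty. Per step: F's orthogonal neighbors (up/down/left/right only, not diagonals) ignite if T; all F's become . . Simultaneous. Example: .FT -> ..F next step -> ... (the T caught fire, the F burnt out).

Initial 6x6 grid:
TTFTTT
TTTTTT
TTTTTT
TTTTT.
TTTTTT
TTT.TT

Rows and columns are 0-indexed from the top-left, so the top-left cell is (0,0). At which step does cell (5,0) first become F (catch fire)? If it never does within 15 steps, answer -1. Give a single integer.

Step 1: cell (5,0)='T' (+3 fires, +1 burnt)
Step 2: cell (5,0)='T' (+5 fires, +3 burnt)
Step 3: cell (5,0)='T' (+6 fires, +5 burnt)
Step 4: cell (5,0)='T' (+6 fires, +6 burnt)
Step 5: cell (5,0)='T' (+6 fires, +6 burnt)
Step 6: cell (5,0)='T' (+3 fires, +6 burnt)
Step 7: cell (5,0)='F' (+3 fires, +3 burnt)
  -> target ignites at step 7
Step 8: cell (5,0)='.' (+1 fires, +3 burnt)
Step 9: cell (5,0)='.' (+0 fires, +1 burnt)
  fire out at step 9

7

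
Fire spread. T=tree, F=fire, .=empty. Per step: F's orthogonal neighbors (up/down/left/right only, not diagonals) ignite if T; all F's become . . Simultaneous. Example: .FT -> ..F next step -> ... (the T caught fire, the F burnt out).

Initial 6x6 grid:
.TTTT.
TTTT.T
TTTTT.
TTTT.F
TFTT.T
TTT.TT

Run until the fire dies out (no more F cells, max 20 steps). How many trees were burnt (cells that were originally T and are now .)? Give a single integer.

Step 1: +5 fires, +2 burnt (F count now 5)
Step 2: +7 fires, +5 burnt (F count now 7)
Step 3: +5 fires, +7 burnt (F count now 5)
Step 4: +4 fires, +5 burnt (F count now 4)
Step 5: +3 fires, +4 burnt (F count now 3)
Step 6: +1 fires, +3 burnt (F count now 1)
Step 7: +1 fires, +1 burnt (F count now 1)
Step 8: +0 fires, +1 burnt (F count now 0)
Fire out after step 8
Initially T: 27, now '.': 35
Total burnt (originally-T cells now '.'): 26

Answer: 26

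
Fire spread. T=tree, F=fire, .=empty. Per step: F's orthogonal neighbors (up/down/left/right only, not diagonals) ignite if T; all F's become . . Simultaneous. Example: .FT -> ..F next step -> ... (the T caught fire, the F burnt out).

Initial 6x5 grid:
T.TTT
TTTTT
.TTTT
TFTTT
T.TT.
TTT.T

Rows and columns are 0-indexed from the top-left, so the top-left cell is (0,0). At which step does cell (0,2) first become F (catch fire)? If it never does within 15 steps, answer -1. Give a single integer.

Step 1: cell (0,2)='T' (+3 fires, +1 burnt)
Step 2: cell (0,2)='T' (+5 fires, +3 burnt)
Step 3: cell (0,2)='T' (+7 fires, +5 burnt)
Step 4: cell (0,2)='F' (+5 fires, +7 burnt)
  -> target ignites at step 4
Step 5: cell (0,2)='.' (+2 fires, +5 burnt)
Step 6: cell (0,2)='.' (+1 fires, +2 burnt)
Step 7: cell (0,2)='.' (+0 fires, +1 burnt)
  fire out at step 7

4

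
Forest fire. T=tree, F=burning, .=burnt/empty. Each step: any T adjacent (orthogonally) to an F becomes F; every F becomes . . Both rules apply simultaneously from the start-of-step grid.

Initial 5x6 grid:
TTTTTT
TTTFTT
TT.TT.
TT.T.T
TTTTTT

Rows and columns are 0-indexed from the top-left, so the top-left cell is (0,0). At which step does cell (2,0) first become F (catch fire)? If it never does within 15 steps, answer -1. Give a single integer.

Step 1: cell (2,0)='T' (+4 fires, +1 burnt)
Step 2: cell (2,0)='T' (+6 fires, +4 burnt)
Step 3: cell (2,0)='T' (+5 fires, +6 burnt)
Step 4: cell (2,0)='F' (+5 fires, +5 burnt)
  -> target ignites at step 4
Step 5: cell (2,0)='.' (+3 fires, +5 burnt)
Step 6: cell (2,0)='.' (+2 fires, +3 burnt)
Step 7: cell (2,0)='.' (+0 fires, +2 burnt)
  fire out at step 7

4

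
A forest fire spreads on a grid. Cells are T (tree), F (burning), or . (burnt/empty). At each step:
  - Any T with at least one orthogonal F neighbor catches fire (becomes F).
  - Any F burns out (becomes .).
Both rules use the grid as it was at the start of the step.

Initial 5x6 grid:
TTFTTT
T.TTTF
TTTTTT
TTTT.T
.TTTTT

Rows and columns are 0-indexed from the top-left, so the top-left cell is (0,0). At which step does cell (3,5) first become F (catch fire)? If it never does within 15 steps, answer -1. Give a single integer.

Step 1: cell (3,5)='T' (+6 fires, +2 burnt)
Step 2: cell (3,5)='F' (+6 fires, +6 burnt)
  -> target ignites at step 2
Step 3: cell (3,5)='.' (+5 fires, +6 burnt)
Step 4: cell (3,5)='.' (+5 fires, +5 burnt)
Step 5: cell (3,5)='.' (+3 fires, +5 burnt)
Step 6: cell (3,5)='.' (+0 fires, +3 burnt)
  fire out at step 6

2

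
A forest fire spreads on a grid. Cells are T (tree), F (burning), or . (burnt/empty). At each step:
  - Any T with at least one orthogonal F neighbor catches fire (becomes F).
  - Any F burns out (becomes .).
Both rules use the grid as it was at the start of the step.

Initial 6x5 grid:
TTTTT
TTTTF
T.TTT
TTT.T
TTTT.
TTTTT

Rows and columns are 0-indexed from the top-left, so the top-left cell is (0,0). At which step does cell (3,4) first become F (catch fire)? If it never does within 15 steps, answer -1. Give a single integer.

Step 1: cell (3,4)='T' (+3 fires, +1 burnt)
Step 2: cell (3,4)='F' (+4 fires, +3 burnt)
  -> target ignites at step 2
Step 3: cell (3,4)='.' (+3 fires, +4 burnt)
Step 4: cell (3,4)='.' (+3 fires, +3 burnt)
Step 5: cell (3,4)='.' (+4 fires, +3 burnt)
Step 6: cell (3,4)='.' (+4 fires, +4 burnt)
Step 7: cell (3,4)='.' (+3 fires, +4 burnt)
Step 8: cell (3,4)='.' (+2 fires, +3 burnt)
Step 9: cell (3,4)='.' (+0 fires, +2 burnt)
  fire out at step 9

2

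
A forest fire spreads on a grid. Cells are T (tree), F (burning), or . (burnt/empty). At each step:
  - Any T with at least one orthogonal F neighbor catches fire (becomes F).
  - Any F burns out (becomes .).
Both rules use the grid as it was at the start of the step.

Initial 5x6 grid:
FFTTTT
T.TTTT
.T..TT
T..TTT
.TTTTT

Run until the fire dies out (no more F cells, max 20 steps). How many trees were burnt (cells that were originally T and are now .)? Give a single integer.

Step 1: +2 fires, +2 burnt (F count now 2)
Step 2: +2 fires, +2 burnt (F count now 2)
Step 3: +2 fires, +2 burnt (F count now 2)
Step 4: +2 fires, +2 burnt (F count now 2)
Step 5: +2 fires, +2 burnt (F count now 2)
Step 6: +2 fires, +2 burnt (F count now 2)
Step 7: +3 fires, +2 burnt (F count now 3)
Step 8: +2 fires, +3 burnt (F count now 2)
Step 9: +1 fires, +2 burnt (F count now 1)
Step 10: +1 fires, +1 burnt (F count now 1)
Step 11: +0 fires, +1 burnt (F count now 0)
Fire out after step 11
Initially T: 21, now '.': 28
Total burnt (originally-T cells now '.'): 19

Answer: 19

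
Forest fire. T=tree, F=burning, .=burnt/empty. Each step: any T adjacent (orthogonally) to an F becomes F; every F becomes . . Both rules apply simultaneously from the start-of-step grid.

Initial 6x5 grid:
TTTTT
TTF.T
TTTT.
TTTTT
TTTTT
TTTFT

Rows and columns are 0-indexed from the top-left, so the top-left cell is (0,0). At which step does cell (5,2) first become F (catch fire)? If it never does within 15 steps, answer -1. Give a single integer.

Step 1: cell (5,2)='F' (+6 fires, +2 burnt)
  -> target ignites at step 1
Step 2: cell (5,2)='.' (+10 fires, +6 burnt)
Step 3: cell (5,2)='.' (+7 fires, +10 burnt)
Step 4: cell (5,2)='.' (+3 fires, +7 burnt)
Step 5: cell (5,2)='.' (+0 fires, +3 burnt)
  fire out at step 5

1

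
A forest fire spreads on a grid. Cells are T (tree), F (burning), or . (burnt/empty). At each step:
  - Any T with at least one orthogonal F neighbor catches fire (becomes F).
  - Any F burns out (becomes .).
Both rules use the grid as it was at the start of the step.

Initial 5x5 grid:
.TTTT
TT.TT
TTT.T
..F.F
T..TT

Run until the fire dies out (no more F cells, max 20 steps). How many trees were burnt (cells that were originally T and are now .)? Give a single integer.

Answer: 14

Derivation:
Step 1: +3 fires, +2 burnt (F count now 3)
Step 2: +3 fires, +3 burnt (F count now 3)
Step 3: +4 fires, +3 burnt (F count now 4)
Step 4: +3 fires, +4 burnt (F count now 3)
Step 5: +1 fires, +3 burnt (F count now 1)
Step 6: +0 fires, +1 burnt (F count now 0)
Fire out after step 6
Initially T: 15, now '.': 24
Total burnt (originally-T cells now '.'): 14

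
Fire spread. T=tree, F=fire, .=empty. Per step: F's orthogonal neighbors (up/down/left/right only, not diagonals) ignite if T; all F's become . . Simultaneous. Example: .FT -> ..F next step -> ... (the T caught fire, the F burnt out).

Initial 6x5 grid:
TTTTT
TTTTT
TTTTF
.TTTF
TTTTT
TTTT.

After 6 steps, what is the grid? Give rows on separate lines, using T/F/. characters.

Step 1: 4 trees catch fire, 2 burn out
  TTTTT
  TTTTF
  TTTF.
  .TTF.
  TTTTF
  TTTT.
Step 2: 5 trees catch fire, 4 burn out
  TTTTF
  TTTF.
  TTF..
  .TF..
  TTTF.
  TTTT.
Step 3: 6 trees catch fire, 5 burn out
  TTTF.
  TTF..
  TF...
  .F...
  TTF..
  TTTF.
Step 4: 5 trees catch fire, 6 burn out
  TTF..
  TF...
  F....
  .....
  TF...
  TTF..
Step 5: 4 trees catch fire, 5 burn out
  TF...
  F....
  .....
  .....
  F....
  TF...
Step 6: 2 trees catch fire, 4 burn out
  F....
  .....
  .....
  .....
  .....
  F....

F....
.....
.....
.....
.....
F....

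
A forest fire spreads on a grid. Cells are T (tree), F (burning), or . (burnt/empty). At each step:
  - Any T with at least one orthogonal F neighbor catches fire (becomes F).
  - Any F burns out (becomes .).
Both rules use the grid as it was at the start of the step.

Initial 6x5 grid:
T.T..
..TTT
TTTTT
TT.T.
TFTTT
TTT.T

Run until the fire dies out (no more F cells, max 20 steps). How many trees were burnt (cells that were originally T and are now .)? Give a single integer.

Answer: 20

Derivation:
Step 1: +4 fires, +1 burnt (F count now 4)
Step 2: +5 fires, +4 burnt (F count now 5)
Step 3: +4 fires, +5 burnt (F count now 4)
Step 4: +3 fires, +4 burnt (F count now 3)
Step 5: +3 fires, +3 burnt (F count now 3)
Step 6: +1 fires, +3 burnt (F count now 1)
Step 7: +0 fires, +1 burnt (F count now 0)
Fire out after step 7
Initially T: 21, now '.': 29
Total burnt (originally-T cells now '.'): 20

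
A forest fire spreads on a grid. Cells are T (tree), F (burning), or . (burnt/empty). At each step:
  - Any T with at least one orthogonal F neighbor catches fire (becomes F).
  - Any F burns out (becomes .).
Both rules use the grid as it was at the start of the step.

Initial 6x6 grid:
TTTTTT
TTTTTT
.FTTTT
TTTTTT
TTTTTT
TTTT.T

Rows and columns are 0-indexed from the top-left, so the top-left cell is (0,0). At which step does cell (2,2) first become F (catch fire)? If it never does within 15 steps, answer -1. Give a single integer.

Step 1: cell (2,2)='F' (+3 fires, +1 burnt)
  -> target ignites at step 1
Step 2: cell (2,2)='.' (+7 fires, +3 burnt)
Step 3: cell (2,2)='.' (+8 fires, +7 burnt)
Step 4: cell (2,2)='.' (+7 fires, +8 burnt)
Step 5: cell (2,2)='.' (+5 fires, +7 burnt)
Step 6: cell (2,2)='.' (+2 fires, +5 burnt)
Step 7: cell (2,2)='.' (+1 fires, +2 burnt)
Step 8: cell (2,2)='.' (+0 fires, +1 burnt)
  fire out at step 8

1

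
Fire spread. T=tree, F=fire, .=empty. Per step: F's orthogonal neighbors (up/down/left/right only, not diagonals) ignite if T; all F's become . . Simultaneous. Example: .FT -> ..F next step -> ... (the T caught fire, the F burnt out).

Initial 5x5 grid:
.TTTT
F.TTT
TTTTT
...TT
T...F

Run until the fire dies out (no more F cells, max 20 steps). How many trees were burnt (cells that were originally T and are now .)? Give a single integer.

Answer: 14

Derivation:
Step 1: +2 fires, +2 burnt (F count now 2)
Step 2: +3 fires, +2 burnt (F count now 3)
Step 3: +3 fires, +3 burnt (F count now 3)
Step 4: +3 fires, +3 burnt (F count now 3)
Step 5: +2 fires, +3 burnt (F count now 2)
Step 6: +1 fires, +2 burnt (F count now 1)
Step 7: +0 fires, +1 burnt (F count now 0)
Fire out after step 7
Initially T: 15, now '.': 24
Total burnt (originally-T cells now '.'): 14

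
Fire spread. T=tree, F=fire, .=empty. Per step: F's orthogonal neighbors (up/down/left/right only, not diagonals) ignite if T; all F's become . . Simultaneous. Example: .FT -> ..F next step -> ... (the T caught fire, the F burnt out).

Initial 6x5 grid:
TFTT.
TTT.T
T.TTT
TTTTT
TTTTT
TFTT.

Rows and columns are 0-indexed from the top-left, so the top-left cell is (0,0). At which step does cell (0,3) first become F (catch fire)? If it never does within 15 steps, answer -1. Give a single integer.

Step 1: cell (0,3)='T' (+6 fires, +2 burnt)
Step 2: cell (0,3)='F' (+7 fires, +6 burnt)
  -> target ignites at step 2
Step 3: cell (0,3)='.' (+5 fires, +7 burnt)
Step 4: cell (0,3)='.' (+3 fires, +5 burnt)
Step 5: cell (0,3)='.' (+2 fires, +3 burnt)
Step 6: cell (0,3)='.' (+1 fires, +2 burnt)
Step 7: cell (0,3)='.' (+0 fires, +1 burnt)
  fire out at step 7

2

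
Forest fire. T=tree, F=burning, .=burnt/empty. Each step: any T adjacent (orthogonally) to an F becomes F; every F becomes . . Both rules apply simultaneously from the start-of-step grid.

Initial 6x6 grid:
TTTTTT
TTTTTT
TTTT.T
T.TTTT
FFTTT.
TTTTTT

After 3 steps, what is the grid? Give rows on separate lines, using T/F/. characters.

Step 1: 4 trees catch fire, 2 burn out
  TTTTTT
  TTTTTT
  TTTT.T
  F.TTTT
  ..FTT.
  FFTTTT
Step 2: 4 trees catch fire, 4 burn out
  TTTTTT
  TTTTTT
  FTTT.T
  ..FTTT
  ...FT.
  ..FTTT
Step 3: 6 trees catch fire, 4 burn out
  TTTTTT
  FTTTTT
  .FFT.T
  ...FTT
  ....F.
  ...FTT

TTTTTT
FTTTTT
.FFT.T
...FTT
....F.
...FTT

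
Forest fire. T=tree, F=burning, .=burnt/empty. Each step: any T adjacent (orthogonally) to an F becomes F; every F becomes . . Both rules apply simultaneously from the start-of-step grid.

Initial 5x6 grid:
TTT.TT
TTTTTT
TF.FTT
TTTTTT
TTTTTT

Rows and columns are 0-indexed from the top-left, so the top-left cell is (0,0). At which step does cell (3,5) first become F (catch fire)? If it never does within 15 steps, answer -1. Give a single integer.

Step 1: cell (3,5)='T' (+6 fires, +2 burnt)
Step 2: cell (3,5)='T' (+10 fires, +6 burnt)
Step 3: cell (3,5)='F' (+8 fires, +10 burnt)
  -> target ignites at step 3
Step 4: cell (3,5)='.' (+2 fires, +8 burnt)
Step 5: cell (3,5)='.' (+0 fires, +2 burnt)
  fire out at step 5

3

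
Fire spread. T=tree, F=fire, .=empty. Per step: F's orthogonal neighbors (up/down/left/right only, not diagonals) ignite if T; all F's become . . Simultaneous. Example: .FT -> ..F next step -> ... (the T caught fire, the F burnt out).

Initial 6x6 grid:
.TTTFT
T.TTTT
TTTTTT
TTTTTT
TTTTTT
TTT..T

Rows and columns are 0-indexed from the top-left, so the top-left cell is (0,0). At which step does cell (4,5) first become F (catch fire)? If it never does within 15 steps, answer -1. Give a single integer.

Step 1: cell (4,5)='T' (+3 fires, +1 burnt)
Step 2: cell (4,5)='T' (+4 fires, +3 burnt)
Step 3: cell (4,5)='T' (+5 fires, +4 burnt)
Step 4: cell (4,5)='T' (+4 fires, +5 burnt)
Step 5: cell (4,5)='F' (+4 fires, +4 burnt)
  -> target ignites at step 5
Step 6: cell (4,5)='.' (+4 fires, +4 burnt)
Step 7: cell (4,5)='.' (+4 fires, +4 burnt)
Step 8: cell (4,5)='.' (+2 fires, +4 burnt)
Step 9: cell (4,5)='.' (+1 fires, +2 burnt)
Step 10: cell (4,5)='.' (+0 fires, +1 burnt)
  fire out at step 10

5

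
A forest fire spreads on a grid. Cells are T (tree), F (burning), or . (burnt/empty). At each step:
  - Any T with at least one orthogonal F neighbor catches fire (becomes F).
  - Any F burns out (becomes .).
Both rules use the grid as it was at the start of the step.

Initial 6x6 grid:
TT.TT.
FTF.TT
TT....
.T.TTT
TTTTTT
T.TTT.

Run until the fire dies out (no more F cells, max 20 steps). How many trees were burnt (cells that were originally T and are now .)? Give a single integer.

Step 1: +3 fires, +2 burnt (F count now 3)
Step 2: +2 fires, +3 burnt (F count now 2)
Step 3: +1 fires, +2 burnt (F count now 1)
Step 4: +1 fires, +1 burnt (F count now 1)
Step 5: +2 fires, +1 burnt (F count now 2)
Step 6: +3 fires, +2 burnt (F count now 3)
Step 7: +3 fires, +3 burnt (F count now 3)
Step 8: +3 fires, +3 burnt (F count now 3)
Step 9: +1 fires, +3 burnt (F count now 1)
Step 10: +0 fires, +1 burnt (F count now 0)
Fire out after step 10
Initially T: 23, now '.': 32
Total burnt (originally-T cells now '.'): 19

Answer: 19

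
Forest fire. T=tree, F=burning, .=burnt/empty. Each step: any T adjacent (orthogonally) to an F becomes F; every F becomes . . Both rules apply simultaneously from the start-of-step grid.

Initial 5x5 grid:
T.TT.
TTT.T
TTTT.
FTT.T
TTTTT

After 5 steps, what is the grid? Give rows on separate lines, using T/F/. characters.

Step 1: 3 trees catch fire, 1 burn out
  T.TT.
  TTT.T
  FTTT.
  .FT.T
  FTTTT
Step 2: 4 trees catch fire, 3 burn out
  T.TT.
  FTT.T
  .FTT.
  ..F.T
  .FTTT
Step 3: 4 trees catch fire, 4 burn out
  F.TT.
  .FT.T
  ..FT.
  ....T
  ..FTT
Step 4: 3 trees catch fire, 4 burn out
  ..TT.
  ..F.T
  ...F.
  ....T
  ...FT
Step 5: 2 trees catch fire, 3 burn out
  ..FT.
  ....T
  .....
  ....T
  ....F

..FT.
....T
.....
....T
....F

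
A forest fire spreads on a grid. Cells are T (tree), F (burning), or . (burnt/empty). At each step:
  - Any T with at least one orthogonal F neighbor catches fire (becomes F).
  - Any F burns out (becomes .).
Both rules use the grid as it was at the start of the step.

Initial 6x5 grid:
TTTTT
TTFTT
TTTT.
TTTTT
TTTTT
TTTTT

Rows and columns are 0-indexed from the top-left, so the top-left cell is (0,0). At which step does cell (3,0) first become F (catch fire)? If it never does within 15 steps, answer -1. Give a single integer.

Step 1: cell (3,0)='T' (+4 fires, +1 burnt)
Step 2: cell (3,0)='T' (+7 fires, +4 burnt)
Step 3: cell (3,0)='T' (+6 fires, +7 burnt)
Step 4: cell (3,0)='F' (+5 fires, +6 burnt)
  -> target ignites at step 4
Step 5: cell (3,0)='.' (+4 fires, +5 burnt)
Step 6: cell (3,0)='.' (+2 fires, +4 burnt)
Step 7: cell (3,0)='.' (+0 fires, +2 burnt)
  fire out at step 7

4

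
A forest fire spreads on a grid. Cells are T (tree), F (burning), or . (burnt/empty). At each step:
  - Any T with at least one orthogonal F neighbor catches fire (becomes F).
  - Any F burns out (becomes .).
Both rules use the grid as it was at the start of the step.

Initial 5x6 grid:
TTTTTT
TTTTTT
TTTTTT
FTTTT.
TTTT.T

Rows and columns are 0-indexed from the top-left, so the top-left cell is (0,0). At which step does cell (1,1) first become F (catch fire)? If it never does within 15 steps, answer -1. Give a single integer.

Step 1: cell (1,1)='T' (+3 fires, +1 burnt)
Step 2: cell (1,1)='T' (+4 fires, +3 burnt)
Step 3: cell (1,1)='F' (+5 fires, +4 burnt)
  -> target ignites at step 3
Step 4: cell (1,1)='.' (+5 fires, +5 burnt)
Step 5: cell (1,1)='.' (+3 fires, +5 burnt)
Step 6: cell (1,1)='.' (+3 fires, +3 burnt)
Step 7: cell (1,1)='.' (+2 fires, +3 burnt)
Step 8: cell (1,1)='.' (+1 fires, +2 burnt)
Step 9: cell (1,1)='.' (+0 fires, +1 burnt)
  fire out at step 9

3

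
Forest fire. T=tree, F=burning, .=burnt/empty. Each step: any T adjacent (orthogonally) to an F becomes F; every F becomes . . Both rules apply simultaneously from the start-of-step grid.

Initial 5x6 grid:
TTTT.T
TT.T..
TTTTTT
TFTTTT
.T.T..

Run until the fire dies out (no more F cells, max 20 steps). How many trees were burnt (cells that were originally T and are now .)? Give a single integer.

Step 1: +4 fires, +1 burnt (F count now 4)
Step 2: +4 fires, +4 burnt (F count now 4)
Step 3: +5 fires, +4 burnt (F count now 5)
Step 4: +5 fires, +5 burnt (F count now 5)
Step 5: +2 fires, +5 burnt (F count now 2)
Step 6: +0 fires, +2 burnt (F count now 0)
Fire out after step 6
Initially T: 21, now '.': 29
Total burnt (originally-T cells now '.'): 20

Answer: 20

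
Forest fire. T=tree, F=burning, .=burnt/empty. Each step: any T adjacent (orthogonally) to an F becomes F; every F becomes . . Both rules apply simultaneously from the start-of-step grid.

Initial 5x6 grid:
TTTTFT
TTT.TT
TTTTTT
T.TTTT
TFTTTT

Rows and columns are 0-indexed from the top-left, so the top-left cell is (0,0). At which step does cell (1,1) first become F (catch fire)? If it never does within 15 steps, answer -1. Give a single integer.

Step 1: cell (1,1)='T' (+5 fires, +2 burnt)
Step 2: cell (1,1)='T' (+6 fires, +5 burnt)
Step 3: cell (1,1)='T' (+9 fires, +6 burnt)
Step 4: cell (1,1)='F' (+6 fires, +9 burnt)
  -> target ignites at step 4
Step 5: cell (1,1)='.' (+0 fires, +6 burnt)
  fire out at step 5

4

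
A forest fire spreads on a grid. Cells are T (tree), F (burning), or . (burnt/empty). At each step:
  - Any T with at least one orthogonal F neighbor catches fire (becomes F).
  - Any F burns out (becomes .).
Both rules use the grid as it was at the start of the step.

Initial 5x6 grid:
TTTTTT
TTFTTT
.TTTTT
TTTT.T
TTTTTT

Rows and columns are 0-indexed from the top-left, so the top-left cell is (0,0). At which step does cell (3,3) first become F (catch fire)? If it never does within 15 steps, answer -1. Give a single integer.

Step 1: cell (3,3)='T' (+4 fires, +1 burnt)
Step 2: cell (3,3)='T' (+7 fires, +4 burnt)
Step 3: cell (3,3)='F' (+7 fires, +7 burnt)
  -> target ignites at step 3
Step 4: cell (3,3)='.' (+5 fires, +7 burnt)
Step 5: cell (3,3)='.' (+3 fires, +5 burnt)
Step 6: cell (3,3)='.' (+1 fires, +3 burnt)
Step 7: cell (3,3)='.' (+0 fires, +1 burnt)
  fire out at step 7

3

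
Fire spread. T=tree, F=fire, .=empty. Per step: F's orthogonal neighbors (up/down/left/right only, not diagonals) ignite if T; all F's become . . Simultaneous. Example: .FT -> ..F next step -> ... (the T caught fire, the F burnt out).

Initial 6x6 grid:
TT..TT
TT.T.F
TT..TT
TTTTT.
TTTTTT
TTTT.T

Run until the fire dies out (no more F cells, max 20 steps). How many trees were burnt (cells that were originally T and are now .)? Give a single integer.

Step 1: +2 fires, +1 burnt (F count now 2)
Step 2: +2 fires, +2 burnt (F count now 2)
Step 3: +1 fires, +2 burnt (F count now 1)
Step 4: +2 fires, +1 burnt (F count now 2)
Step 5: +3 fires, +2 burnt (F count now 3)
Step 6: +4 fires, +3 burnt (F count now 4)
Step 7: +4 fires, +4 burnt (F count now 4)
Step 8: +4 fires, +4 burnt (F count now 4)
Step 9: +3 fires, +4 burnt (F count now 3)
Step 10: +1 fires, +3 burnt (F count now 1)
Step 11: +0 fires, +1 burnt (F count now 0)
Fire out after step 11
Initially T: 27, now '.': 35
Total burnt (originally-T cells now '.'): 26

Answer: 26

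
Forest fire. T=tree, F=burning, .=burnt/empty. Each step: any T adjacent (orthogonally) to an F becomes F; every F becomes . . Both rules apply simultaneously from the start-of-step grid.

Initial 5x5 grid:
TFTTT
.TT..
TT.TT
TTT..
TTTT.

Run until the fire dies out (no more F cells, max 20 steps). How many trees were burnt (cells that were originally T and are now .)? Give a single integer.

Answer: 15

Derivation:
Step 1: +3 fires, +1 burnt (F count now 3)
Step 2: +3 fires, +3 burnt (F count now 3)
Step 3: +3 fires, +3 burnt (F count now 3)
Step 4: +3 fires, +3 burnt (F count now 3)
Step 5: +2 fires, +3 burnt (F count now 2)
Step 6: +1 fires, +2 burnt (F count now 1)
Step 7: +0 fires, +1 burnt (F count now 0)
Fire out after step 7
Initially T: 17, now '.': 23
Total burnt (originally-T cells now '.'): 15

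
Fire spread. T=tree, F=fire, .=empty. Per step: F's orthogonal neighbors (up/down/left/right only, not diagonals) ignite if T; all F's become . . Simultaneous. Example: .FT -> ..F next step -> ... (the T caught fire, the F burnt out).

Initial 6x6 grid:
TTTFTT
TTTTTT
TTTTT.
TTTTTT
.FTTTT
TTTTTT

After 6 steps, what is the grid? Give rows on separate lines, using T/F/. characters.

Step 1: 6 trees catch fire, 2 burn out
  TTF.FT
  TTTFTT
  TTTTT.
  TFTTTT
  ..FTTT
  TFTTTT
Step 2: 11 trees catch fire, 6 burn out
  TF...F
  TTF.FT
  TFTFT.
  F.FTTT
  ...FTT
  F.FTTT
Step 3: 9 trees catch fire, 11 burn out
  F.....
  TF...F
  F.F.F.
  ...FTT
  ....FT
  ...FTT
Step 4: 4 trees catch fire, 9 burn out
  ......
  F.....
  ......
  ....FT
  .....F
  ....FT
Step 5: 2 trees catch fire, 4 burn out
  ......
  ......
  ......
  .....F
  ......
  .....F
Step 6: 0 trees catch fire, 2 burn out
  ......
  ......
  ......
  ......
  ......
  ......

......
......
......
......
......
......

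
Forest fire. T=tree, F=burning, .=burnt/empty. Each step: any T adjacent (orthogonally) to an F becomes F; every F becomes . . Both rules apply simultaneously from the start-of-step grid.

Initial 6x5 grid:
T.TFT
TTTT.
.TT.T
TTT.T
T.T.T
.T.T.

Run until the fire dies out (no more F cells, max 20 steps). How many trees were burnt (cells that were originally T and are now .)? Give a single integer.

Answer: 14

Derivation:
Step 1: +3 fires, +1 burnt (F count now 3)
Step 2: +1 fires, +3 burnt (F count now 1)
Step 3: +2 fires, +1 burnt (F count now 2)
Step 4: +3 fires, +2 burnt (F count now 3)
Step 5: +3 fires, +3 burnt (F count now 3)
Step 6: +1 fires, +3 burnt (F count now 1)
Step 7: +1 fires, +1 burnt (F count now 1)
Step 8: +0 fires, +1 burnt (F count now 0)
Fire out after step 8
Initially T: 19, now '.': 25
Total burnt (originally-T cells now '.'): 14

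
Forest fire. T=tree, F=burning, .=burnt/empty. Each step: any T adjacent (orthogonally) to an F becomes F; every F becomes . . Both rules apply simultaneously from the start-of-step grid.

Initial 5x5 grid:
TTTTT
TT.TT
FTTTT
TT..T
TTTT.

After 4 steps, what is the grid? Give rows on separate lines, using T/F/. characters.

Step 1: 3 trees catch fire, 1 burn out
  TTTTT
  FT.TT
  .FTTT
  FT..T
  TTTT.
Step 2: 5 trees catch fire, 3 burn out
  FTTTT
  .F.TT
  ..FTT
  .F..T
  FTTT.
Step 3: 3 trees catch fire, 5 burn out
  .FTTT
  ...TT
  ...FT
  ....T
  .FTT.
Step 4: 4 trees catch fire, 3 burn out
  ..FTT
  ...FT
  ....F
  ....T
  ..FT.

..FTT
...FT
....F
....T
..FT.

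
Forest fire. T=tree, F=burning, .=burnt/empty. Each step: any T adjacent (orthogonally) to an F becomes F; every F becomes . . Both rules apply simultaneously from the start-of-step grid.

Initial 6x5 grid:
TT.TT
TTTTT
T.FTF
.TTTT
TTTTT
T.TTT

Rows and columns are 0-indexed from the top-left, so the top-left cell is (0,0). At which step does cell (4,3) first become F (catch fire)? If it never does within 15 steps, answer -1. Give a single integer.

Step 1: cell (4,3)='T' (+5 fires, +2 burnt)
Step 2: cell (4,3)='T' (+7 fires, +5 burnt)
Step 3: cell (4,3)='F' (+7 fires, +7 burnt)
  -> target ignites at step 3
Step 4: cell (4,3)='.' (+4 fires, +7 burnt)
Step 5: cell (4,3)='.' (+1 fires, +4 burnt)
Step 6: cell (4,3)='.' (+0 fires, +1 burnt)
  fire out at step 6

3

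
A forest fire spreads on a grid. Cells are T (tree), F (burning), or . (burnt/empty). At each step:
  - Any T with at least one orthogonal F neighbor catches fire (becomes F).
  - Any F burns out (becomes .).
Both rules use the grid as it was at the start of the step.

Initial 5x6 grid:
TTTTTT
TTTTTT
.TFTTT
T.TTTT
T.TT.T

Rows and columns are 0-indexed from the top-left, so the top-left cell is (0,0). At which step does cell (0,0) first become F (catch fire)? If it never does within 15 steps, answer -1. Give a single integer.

Step 1: cell (0,0)='T' (+4 fires, +1 burnt)
Step 2: cell (0,0)='T' (+6 fires, +4 burnt)
Step 3: cell (0,0)='T' (+7 fires, +6 burnt)
Step 4: cell (0,0)='F' (+4 fires, +7 burnt)
  -> target ignites at step 4
Step 5: cell (0,0)='.' (+2 fires, +4 burnt)
Step 6: cell (0,0)='.' (+0 fires, +2 burnt)
  fire out at step 6

4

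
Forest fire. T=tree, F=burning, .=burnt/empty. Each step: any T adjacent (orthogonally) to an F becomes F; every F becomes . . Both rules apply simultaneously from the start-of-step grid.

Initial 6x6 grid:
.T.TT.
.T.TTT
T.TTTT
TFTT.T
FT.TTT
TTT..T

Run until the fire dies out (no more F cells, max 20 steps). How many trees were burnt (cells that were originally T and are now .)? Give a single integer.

Step 1: +4 fires, +2 burnt (F count now 4)
Step 2: +4 fires, +4 burnt (F count now 4)
Step 3: +3 fires, +4 burnt (F count now 3)
Step 4: +3 fires, +3 burnt (F count now 3)
Step 5: +4 fires, +3 burnt (F count now 4)
Step 6: +4 fires, +4 burnt (F count now 4)
Step 7: +0 fires, +4 burnt (F count now 0)
Fire out after step 7
Initially T: 24, now '.': 34
Total burnt (originally-T cells now '.'): 22

Answer: 22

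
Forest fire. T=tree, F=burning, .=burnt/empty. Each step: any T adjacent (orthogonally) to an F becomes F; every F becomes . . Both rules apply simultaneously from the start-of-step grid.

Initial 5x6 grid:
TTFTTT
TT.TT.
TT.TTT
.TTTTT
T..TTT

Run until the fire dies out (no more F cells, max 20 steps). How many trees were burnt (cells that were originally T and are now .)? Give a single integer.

Answer: 22

Derivation:
Step 1: +2 fires, +1 burnt (F count now 2)
Step 2: +4 fires, +2 burnt (F count now 4)
Step 3: +5 fires, +4 burnt (F count now 5)
Step 4: +4 fires, +5 burnt (F count now 4)
Step 5: +4 fires, +4 burnt (F count now 4)
Step 6: +2 fires, +4 burnt (F count now 2)
Step 7: +1 fires, +2 burnt (F count now 1)
Step 8: +0 fires, +1 burnt (F count now 0)
Fire out after step 8
Initially T: 23, now '.': 29
Total burnt (originally-T cells now '.'): 22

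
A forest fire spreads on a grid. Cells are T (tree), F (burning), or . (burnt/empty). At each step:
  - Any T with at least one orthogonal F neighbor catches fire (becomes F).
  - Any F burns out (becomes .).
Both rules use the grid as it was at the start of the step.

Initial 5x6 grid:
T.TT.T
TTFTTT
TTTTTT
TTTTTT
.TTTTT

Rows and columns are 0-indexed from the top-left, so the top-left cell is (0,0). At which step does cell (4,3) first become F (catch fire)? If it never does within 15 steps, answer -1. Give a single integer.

Step 1: cell (4,3)='T' (+4 fires, +1 burnt)
Step 2: cell (4,3)='T' (+6 fires, +4 burnt)
Step 3: cell (4,3)='T' (+7 fires, +6 burnt)
Step 4: cell (4,3)='F' (+6 fires, +7 burnt)
  -> target ignites at step 4
Step 5: cell (4,3)='.' (+2 fires, +6 burnt)
Step 6: cell (4,3)='.' (+1 fires, +2 burnt)
Step 7: cell (4,3)='.' (+0 fires, +1 burnt)
  fire out at step 7

4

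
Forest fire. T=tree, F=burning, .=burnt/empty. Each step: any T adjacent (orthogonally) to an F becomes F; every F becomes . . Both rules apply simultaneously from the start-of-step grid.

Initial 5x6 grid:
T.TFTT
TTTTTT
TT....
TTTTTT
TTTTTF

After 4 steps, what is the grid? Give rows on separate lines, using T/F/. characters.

Step 1: 5 trees catch fire, 2 burn out
  T.F.FT
  TTTFTT
  TT....
  TTTTTF
  TTTTF.
Step 2: 5 trees catch fire, 5 burn out
  T....F
  TTF.FT
  TT....
  TTTTF.
  TTTF..
Step 3: 4 trees catch fire, 5 burn out
  T.....
  TF...F
  TT....
  TTTF..
  TTF...
Step 4: 4 trees catch fire, 4 burn out
  T.....
  F.....
  TF....
  TTF...
  TF....

T.....
F.....
TF....
TTF...
TF....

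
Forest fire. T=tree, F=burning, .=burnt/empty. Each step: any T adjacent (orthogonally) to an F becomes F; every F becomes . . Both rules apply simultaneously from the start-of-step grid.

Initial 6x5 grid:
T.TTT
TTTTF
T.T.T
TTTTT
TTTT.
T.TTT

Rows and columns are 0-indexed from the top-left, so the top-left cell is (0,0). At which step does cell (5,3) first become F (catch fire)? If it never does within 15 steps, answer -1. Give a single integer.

Step 1: cell (5,3)='T' (+3 fires, +1 burnt)
Step 2: cell (5,3)='T' (+3 fires, +3 burnt)
Step 3: cell (5,3)='T' (+4 fires, +3 burnt)
Step 4: cell (5,3)='T' (+3 fires, +4 burnt)
Step 5: cell (5,3)='F' (+5 fires, +3 burnt)
  -> target ignites at step 5
Step 6: cell (5,3)='.' (+4 fires, +5 burnt)
Step 7: cell (5,3)='.' (+1 fires, +4 burnt)
Step 8: cell (5,3)='.' (+1 fires, +1 burnt)
Step 9: cell (5,3)='.' (+0 fires, +1 burnt)
  fire out at step 9

5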